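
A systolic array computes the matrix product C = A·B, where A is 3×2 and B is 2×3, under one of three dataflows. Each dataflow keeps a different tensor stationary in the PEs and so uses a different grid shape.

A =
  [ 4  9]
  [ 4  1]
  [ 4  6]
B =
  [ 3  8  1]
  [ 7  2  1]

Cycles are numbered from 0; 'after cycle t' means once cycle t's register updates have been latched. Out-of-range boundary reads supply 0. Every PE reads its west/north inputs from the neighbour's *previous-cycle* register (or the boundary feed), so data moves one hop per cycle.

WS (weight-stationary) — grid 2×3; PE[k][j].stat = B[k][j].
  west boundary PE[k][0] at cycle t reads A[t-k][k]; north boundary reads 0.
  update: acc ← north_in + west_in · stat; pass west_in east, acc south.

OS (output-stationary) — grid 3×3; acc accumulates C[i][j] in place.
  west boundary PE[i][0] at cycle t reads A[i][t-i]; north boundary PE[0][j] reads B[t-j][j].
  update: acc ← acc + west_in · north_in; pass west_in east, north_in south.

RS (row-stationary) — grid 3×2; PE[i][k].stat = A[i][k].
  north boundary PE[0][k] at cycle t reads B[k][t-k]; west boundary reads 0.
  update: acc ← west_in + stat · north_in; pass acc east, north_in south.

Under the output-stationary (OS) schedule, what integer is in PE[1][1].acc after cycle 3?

Tracing OS — 3×3 array, target PE[1][1]:
  cycle 0: PE[0][1] → acc 0, east 0, south 0
  cycle 0: PE[1][0] → acc 0, east 0, south 0
  cycle 0: PE[1][1] → acc 0, east 0, south 0
  cycle 1: PE[0][1] → acc 32, east 4, south 8
  cycle 1: PE[1][0] → acc 12, east 4, south 3
  cycle 1: PE[1][1] → acc 0, east 0, south 0
  cycle 2: PE[0][1] → acc 50, east 9, south 2
  cycle 2: PE[1][0] → acc 19, east 1, south 7
  cycle 2: PE[1][1] → acc 32, east 4, south 8
  cycle 3: PE[0][1] → acc 50, east 0, south 0
  cycle 3: PE[1][0] → acc 19, east 0, south 0
  cycle 3: PE[1][1] → acc 34, east 1, south 2

PE[1][1].acc = 34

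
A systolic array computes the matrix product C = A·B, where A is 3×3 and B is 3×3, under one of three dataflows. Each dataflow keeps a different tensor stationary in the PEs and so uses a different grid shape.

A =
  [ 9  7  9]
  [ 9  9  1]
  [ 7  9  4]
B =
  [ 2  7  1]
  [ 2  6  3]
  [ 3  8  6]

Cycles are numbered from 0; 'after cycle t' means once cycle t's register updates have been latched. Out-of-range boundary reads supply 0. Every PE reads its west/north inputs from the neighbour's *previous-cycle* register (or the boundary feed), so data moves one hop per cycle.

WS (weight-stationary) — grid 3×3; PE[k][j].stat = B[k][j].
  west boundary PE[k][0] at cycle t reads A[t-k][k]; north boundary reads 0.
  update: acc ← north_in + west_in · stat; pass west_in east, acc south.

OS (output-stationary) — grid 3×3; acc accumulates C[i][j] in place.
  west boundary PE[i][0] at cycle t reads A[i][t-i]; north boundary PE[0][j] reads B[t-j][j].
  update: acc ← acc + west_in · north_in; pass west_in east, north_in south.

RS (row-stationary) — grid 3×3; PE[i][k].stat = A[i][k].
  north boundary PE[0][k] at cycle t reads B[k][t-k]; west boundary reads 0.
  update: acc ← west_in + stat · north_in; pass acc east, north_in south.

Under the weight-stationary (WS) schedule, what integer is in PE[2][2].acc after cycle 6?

PE[2][2].acc = 58

WS on a 3×3 grid — tracing PE[2][2] and its feeders:
  @0  [1,2]  acc 0  |  →0  ↓0
  @0  [2,1]  acc 0  |  →0  ↓0
  @0  [2,2]  acc 0  |  →0  ↓0
  @1  [1,2]  acc 0  |  →0  ↓0
  @1  [2,1]  acc 0  |  →0  ↓0
  @1  [2,2]  acc 0  |  →0  ↓0
  @2  [1,2]  acc 0  |  →0  ↓0
  @2  [2,1]  acc 0  |  →0  ↓0
  @2  [2,2]  acc 0  |  →0  ↓0
  @3  [1,2]  acc 30  |  →7  ↓30
  @3  [2,1]  acc 177  |  →9  ↓177
  @3  [2,2]  acc 0  |  →0  ↓0
  @4  [1,2]  acc 36  |  →9  ↓36
  @4  [2,1]  acc 125  |  →1  ↓125
  @4  [2,2]  acc 84  |  →9  ↓84
  @5  [1,2]  acc 34  |  →9  ↓34
  @5  [2,1]  acc 135  |  →4  ↓135
  @5  [2,2]  acc 42  |  →1  ↓42
  @6  [1,2]  acc 0  |  →0  ↓0
  @6  [2,1]  acc 0  |  →0  ↓0
  @6  [2,2]  acc 58  |  →4  ↓58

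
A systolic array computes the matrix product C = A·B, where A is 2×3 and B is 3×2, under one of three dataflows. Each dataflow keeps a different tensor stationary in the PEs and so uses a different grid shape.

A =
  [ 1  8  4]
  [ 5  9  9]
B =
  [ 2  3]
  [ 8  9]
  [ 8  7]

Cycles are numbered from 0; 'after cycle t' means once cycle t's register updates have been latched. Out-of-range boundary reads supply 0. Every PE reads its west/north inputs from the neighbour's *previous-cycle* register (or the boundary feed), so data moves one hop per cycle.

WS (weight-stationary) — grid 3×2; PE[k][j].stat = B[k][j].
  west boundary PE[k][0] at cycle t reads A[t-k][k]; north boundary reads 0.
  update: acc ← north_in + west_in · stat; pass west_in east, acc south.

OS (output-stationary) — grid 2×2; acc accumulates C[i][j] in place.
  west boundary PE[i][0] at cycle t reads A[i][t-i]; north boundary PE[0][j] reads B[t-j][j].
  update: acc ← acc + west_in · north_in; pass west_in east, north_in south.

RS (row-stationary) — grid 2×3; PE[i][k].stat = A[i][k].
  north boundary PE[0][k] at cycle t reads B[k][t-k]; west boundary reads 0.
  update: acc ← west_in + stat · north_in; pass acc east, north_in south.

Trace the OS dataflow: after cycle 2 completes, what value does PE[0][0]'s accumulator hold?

OS 2×2: PE[0][0] cycle-by-cycle (with neighbour feeds):
  cycle 0: PE[0][0] → acc 2, east 1, south 2
  cycle 1: PE[0][0] → acc 66, east 8, south 8
  cycle 2: PE[0][0] → acc 98, east 4, south 8

PE[0][0].acc = 98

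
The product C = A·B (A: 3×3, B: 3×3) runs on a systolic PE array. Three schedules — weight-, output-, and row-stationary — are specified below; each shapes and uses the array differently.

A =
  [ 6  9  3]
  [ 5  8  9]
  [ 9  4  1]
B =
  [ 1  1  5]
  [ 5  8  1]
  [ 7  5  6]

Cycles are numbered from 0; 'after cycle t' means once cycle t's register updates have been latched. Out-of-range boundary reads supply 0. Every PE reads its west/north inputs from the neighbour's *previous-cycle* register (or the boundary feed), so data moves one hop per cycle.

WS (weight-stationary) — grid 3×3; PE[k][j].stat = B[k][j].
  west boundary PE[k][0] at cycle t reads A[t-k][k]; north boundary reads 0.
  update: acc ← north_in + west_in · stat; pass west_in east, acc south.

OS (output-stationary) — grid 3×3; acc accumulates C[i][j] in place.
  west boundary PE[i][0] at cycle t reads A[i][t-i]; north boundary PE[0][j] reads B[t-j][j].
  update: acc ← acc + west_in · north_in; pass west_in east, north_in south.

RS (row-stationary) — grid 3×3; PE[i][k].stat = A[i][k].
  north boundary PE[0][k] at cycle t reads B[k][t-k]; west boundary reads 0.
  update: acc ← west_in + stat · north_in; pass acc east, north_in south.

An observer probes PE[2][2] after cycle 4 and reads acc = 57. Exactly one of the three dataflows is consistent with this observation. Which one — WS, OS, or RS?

dataflow = WS

Under WS (3×3), PE[2][2]:
  after 0 — PE[2][2] acc=0, pass-E 0, pass-S 0
  after 1 — PE[2][2] acc=0, pass-E 0, pass-S 0
  after 2 — PE[2][2] acc=0, pass-E 0, pass-S 0
  after 3 — PE[2][2] acc=0, pass-E 0, pass-S 0
  after 4 — PE[2][2] acc=57, pass-E 3, pass-S 57
Under OS (3×3), PE[2][2]:
  after 0 — PE[2][2] acc=0, pass-E 0, pass-S 0
  after 1 — PE[2][2] acc=0, pass-E 0, pass-S 0
  after 2 — PE[2][2] acc=0, pass-E 0, pass-S 0
  after 3 — PE[2][2] acc=0, pass-E 0, pass-S 0
  after 4 — PE[2][2] acc=45, pass-E 9, pass-S 5
Under RS (3×3), PE[2][2]:
  after 0 — PE[2][2] acc=0, pass-E 0, pass-S 0
  after 1 — PE[2][2] acc=0, pass-E 0, pass-S 0
  after 2 — PE[2][2] acc=0, pass-E 0, pass-S 0
  after 3 — PE[2][2] acc=0, pass-E 0, pass-S 0
  after 4 — PE[2][2] acc=36, pass-E 36, pass-S 7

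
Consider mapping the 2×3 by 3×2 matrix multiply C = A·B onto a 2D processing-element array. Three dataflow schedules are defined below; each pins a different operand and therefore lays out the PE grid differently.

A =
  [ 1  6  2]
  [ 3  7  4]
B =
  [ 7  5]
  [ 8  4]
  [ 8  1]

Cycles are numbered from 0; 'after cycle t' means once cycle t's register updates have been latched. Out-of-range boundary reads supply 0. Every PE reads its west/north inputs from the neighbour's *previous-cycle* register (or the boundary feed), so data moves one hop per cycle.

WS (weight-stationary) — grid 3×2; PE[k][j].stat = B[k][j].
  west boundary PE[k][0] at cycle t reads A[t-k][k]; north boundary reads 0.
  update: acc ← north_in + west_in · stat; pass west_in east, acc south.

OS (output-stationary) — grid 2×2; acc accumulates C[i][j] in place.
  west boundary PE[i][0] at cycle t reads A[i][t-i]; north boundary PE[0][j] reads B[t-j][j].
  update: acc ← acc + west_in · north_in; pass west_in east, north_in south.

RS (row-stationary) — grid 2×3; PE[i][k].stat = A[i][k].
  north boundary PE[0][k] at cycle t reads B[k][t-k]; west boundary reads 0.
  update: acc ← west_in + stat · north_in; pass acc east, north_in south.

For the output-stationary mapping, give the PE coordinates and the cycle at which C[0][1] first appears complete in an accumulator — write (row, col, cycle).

OS: C[0][1] accumulates in PE[0][1]:
  @0  [0,1]  acc 0  |  →0  ↓0
  @1  [0,1]  acc 5  |  →1  ↓5
  @2  [0,1]  acc 29  |  →6  ↓4
  @3  [0,1]  acc 31  |  →2  ↓1

(row, col, cycle) = (0, 1, 3)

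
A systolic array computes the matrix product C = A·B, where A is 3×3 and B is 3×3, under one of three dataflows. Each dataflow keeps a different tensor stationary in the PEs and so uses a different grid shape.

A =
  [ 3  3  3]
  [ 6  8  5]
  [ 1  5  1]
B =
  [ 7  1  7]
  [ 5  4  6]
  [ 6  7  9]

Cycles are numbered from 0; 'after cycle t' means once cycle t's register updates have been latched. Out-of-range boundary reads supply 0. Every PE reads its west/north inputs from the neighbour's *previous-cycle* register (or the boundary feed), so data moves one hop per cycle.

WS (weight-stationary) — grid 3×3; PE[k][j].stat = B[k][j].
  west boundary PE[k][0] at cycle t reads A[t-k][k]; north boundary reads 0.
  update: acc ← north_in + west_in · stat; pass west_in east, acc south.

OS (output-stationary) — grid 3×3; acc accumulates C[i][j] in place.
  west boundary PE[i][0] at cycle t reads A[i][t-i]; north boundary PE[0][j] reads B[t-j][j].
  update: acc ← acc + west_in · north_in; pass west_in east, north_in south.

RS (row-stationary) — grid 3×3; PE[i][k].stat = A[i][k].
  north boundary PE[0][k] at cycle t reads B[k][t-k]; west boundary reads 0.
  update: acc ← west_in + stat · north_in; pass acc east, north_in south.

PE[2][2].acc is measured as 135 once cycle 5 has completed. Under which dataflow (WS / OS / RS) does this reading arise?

WS [3×3] PE[2][2] across cycles:
  t=0 PE[2][2]: acc=0 h=0 v=0
  t=1 PE[2][2]: acc=0 h=0 v=0
  t=2 PE[2][2]: acc=0 h=0 v=0
  t=3 PE[2][2]: acc=0 h=0 v=0
  t=4 PE[2][2]: acc=66 h=3 v=66
  t=5 PE[2][2]: acc=135 h=5 v=135
OS [3×3] PE[2][2] across cycles:
  t=0 PE[2][2]: acc=0 h=0 v=0
  t=1 PE[2][2]: acc=0 h=0 v=0
  t=2 PE[2][2]: acc=0 h=0 v=0
  t=3 PE[2][2]: acc=0 h=0 v=0
  t=4 PE[2][2]: acc=7 h=1 v=7
  t=5 PE[2][2]: acc=37 h=5 v=6
RS [3×3] PE[2][2] across cycles:
  t=0 PE[2][2]: acc=0 h=0 v=0
  t=1 PE[2][2]: acc=0 h=0 v=0
  t=2 PE[2][2]: acc=0 h=0 v=0
  t=3 PE[2][2]: acc=0 h=0 v=0
  t=4 PE[2][2]: acc=38 h=38 v=6
  t=5 PE[2][2]: acc=28 h=28 v=7

dataflow = WS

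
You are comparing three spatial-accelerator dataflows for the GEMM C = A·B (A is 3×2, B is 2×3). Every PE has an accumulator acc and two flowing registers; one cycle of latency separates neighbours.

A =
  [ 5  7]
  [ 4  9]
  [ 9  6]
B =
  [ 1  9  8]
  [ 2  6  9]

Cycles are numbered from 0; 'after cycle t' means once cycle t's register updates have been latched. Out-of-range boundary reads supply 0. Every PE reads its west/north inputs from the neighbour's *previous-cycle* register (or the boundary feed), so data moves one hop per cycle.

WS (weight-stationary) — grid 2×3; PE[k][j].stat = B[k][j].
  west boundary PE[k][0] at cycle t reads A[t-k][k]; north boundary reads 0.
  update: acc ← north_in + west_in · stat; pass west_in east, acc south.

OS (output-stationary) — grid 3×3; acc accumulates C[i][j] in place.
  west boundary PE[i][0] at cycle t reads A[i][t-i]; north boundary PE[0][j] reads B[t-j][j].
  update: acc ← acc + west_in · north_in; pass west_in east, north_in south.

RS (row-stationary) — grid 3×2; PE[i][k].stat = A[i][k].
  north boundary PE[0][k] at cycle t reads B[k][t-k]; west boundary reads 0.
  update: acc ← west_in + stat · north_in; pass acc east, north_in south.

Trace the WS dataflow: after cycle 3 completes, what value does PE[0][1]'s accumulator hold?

PE[0][1].acc = 81

Tracing WS — 2×3 array, target PE[0][1]:
  step 0 · PE0,0: acc=5; fwd→5 fwd↓5
  step 0 · PE0,1: acc=0; fwd→0 fwd↓0
  step 1 · PE0,0: acc=4; fwd→4 fwd↓4
  step 1 · PE0,1: acc=45; fwd→5 fwd↓45
  step 2 · PE0,0: acc=9; fwd→9 fwd↓9
  step 2 · PE0,1: acc=36; fwd→4 fwd↓36
  step 3 · PE0,0: acc=0; fwd→0 fwd↓0
  step 3 · PE0,1: acc=81; fwd→9 fwd↓81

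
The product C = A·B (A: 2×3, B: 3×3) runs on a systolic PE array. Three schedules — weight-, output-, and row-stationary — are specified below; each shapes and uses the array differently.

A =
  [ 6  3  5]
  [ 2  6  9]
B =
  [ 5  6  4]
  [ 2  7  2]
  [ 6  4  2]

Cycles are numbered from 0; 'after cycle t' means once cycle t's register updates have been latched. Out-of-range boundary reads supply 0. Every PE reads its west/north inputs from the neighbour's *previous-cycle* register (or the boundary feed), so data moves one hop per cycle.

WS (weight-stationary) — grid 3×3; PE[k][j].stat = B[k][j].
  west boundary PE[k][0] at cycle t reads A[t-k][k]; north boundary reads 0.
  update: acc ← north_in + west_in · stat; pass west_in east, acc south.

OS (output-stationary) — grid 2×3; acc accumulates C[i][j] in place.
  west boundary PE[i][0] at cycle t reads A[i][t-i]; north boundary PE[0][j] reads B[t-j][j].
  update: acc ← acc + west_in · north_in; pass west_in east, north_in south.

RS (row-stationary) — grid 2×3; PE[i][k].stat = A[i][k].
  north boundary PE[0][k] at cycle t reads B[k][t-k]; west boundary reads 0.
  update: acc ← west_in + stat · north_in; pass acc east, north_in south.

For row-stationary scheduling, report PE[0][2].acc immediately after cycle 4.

PE[0][2].acc = 40

Tracing RS — 2×3 array, target PE[0][2]:
  @0  [0,1]  acc 0  |  →0  ↓0
  @0  [0,2]  acc 0  |  →0  ↓0
  @1  [0,1]  acc 36  |  →36  ↓2
  @1  [0,2]  acc 0  |  →0  ↓0
  @2  [0,1]  acc 57  |  →57  ↓7
  @2  [0,2]  acc 66  |  →66  ↓6
  @3  [0,1]  acc 30  |  →30  ↓2
  @3  [0,2]  acc 77  |  →77  ↓4
  @4  [0,1]  acc 0  |  →0  ↓0
  @4  [0,2]  acc 40  |  →40  ↓2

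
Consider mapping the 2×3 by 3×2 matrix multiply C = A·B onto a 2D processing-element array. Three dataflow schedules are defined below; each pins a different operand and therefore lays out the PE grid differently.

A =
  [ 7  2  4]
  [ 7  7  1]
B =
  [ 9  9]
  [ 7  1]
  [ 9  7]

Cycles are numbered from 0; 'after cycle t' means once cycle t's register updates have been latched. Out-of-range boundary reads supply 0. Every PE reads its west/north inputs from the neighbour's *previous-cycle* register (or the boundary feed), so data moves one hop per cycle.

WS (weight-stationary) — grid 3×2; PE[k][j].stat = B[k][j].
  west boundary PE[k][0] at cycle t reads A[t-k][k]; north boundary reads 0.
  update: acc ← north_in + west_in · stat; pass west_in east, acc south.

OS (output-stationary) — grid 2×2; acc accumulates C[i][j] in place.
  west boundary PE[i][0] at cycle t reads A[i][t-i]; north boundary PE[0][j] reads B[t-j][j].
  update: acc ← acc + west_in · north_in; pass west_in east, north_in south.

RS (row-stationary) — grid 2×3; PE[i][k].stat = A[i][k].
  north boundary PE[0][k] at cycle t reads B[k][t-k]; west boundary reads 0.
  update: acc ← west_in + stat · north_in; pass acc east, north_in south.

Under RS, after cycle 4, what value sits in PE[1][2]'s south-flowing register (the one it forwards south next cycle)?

register = 7

RS 2×3: PE[1][2] cycle-by-cycle (with neighbour feeds):
  0: (0,2).acc=0  regs=<0,0>
  0: (1,1).acc=0  regs=<0,0>
  0: (1,2).acc=0  regs=<0,0>
  1: (0,2).acc=0  regs=<0,0>
  1: (1,1).acc=0  regs=<0,0>
  1: (1,2).acc=0  regs=<0,0>
  2: (0,2).acc=113  regs=<113,9>
  2: (1,1).acc=112  regs=<112,7>
  2: (1,2).acc=0  regs=<0,0>
  3: (0,2).acc=93  regs=<93,7>
  3: (1,1).acc=70  regs=<70,1>
  3: (1,2).acc=121  regs=<121,9>
  4: (0,2).acc=0  regs=<0,0>
  4: (1,1).acc=0  regs=<0,0>
  4: (1,2).acc=77  regs=<77,7>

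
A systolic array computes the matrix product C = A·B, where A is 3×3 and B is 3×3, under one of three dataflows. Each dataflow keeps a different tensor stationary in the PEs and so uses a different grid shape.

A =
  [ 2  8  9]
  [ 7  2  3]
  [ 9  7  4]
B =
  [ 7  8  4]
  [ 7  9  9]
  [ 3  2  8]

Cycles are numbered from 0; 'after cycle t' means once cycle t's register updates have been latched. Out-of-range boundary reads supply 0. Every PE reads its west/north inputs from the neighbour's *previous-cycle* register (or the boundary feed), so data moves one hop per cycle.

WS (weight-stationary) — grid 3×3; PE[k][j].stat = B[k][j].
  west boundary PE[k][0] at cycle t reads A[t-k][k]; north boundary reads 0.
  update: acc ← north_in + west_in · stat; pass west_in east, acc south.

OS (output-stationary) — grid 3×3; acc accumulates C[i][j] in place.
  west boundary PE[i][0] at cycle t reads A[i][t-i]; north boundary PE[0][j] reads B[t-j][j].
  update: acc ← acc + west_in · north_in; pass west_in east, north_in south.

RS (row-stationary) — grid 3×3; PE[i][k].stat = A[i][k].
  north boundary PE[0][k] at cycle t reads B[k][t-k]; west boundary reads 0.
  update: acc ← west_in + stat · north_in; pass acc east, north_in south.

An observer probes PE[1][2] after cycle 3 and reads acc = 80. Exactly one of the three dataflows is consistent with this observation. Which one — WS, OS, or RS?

— WS: 3×3; PE[1][2] trace:
  @0  [1,2]  acc 0  |  →0  ↓0
  @1  [1,2]  acc 0  |  →0  ↓0
  @2  [1,2]  acc 0  |  →0  ↓0
  @3  [1,2]  acc 80  |  →8  ↓80
— OS: 3×3; PE[1][2] trace:
  @0  [1,2]  acc 0  |  →0  ↓0
  @1  [1,2]  acc 0  |  →0  ↓0
  @2  [1,2]  acc 0  |  →0  ↓0
  @3  [1,2]  acc 28  |  →7  ↓4
— RS: 3×3; PE[1][2] trace:
  @0  [1,2]  acc 0  |  →0  ↓0
  @1  [1,2]  acc 0  |  →0  ↓0
  @2  [1,2]  acc 0  |  →0  ↓0
  @3  [1,2]  acc 72  |  →72  ↓3

dataflow = WS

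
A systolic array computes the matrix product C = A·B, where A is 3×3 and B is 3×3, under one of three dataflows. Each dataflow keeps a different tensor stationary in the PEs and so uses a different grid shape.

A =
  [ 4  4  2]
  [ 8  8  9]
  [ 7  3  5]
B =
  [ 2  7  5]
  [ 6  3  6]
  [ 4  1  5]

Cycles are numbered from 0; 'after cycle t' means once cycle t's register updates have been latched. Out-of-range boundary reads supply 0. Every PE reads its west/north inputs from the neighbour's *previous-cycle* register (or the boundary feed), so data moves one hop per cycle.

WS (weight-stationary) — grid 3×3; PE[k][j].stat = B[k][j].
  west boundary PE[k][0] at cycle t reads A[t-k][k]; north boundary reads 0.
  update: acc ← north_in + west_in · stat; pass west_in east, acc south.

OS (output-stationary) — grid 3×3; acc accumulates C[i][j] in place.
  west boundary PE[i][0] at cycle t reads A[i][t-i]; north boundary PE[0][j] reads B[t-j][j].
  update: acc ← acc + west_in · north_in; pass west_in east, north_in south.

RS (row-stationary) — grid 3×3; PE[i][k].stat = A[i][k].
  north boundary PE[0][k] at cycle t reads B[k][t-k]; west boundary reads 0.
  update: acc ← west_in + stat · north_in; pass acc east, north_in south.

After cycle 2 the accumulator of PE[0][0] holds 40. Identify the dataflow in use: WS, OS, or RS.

WS (3×3 grid), PE[0][0]:
  @0  [0,0]  acc 8  |  →4  ↓8
  @1  [0,0]  acc 16  |  →8  ↓16
  @2  [0,0]  acc 14  |  →7  ↓14
OS (3×3 grid), PE[0][0]:
  @0  [0,0]  acc 8  |  →4  ↓2
  @1  [0,0]  acc 32  |  →4  ↓6
  @2  [0,0]  acc 40  |  →2  ↓4
RS (3×3 grid), PE[0][0]:
  @0  [0,0]  acc 8  |  →8  ↓2
  @1  [0,0]  acc 28  |  →28  ↓7
  @2  [0,0]  acc 20  |  →20  ↓5

dataflow = OS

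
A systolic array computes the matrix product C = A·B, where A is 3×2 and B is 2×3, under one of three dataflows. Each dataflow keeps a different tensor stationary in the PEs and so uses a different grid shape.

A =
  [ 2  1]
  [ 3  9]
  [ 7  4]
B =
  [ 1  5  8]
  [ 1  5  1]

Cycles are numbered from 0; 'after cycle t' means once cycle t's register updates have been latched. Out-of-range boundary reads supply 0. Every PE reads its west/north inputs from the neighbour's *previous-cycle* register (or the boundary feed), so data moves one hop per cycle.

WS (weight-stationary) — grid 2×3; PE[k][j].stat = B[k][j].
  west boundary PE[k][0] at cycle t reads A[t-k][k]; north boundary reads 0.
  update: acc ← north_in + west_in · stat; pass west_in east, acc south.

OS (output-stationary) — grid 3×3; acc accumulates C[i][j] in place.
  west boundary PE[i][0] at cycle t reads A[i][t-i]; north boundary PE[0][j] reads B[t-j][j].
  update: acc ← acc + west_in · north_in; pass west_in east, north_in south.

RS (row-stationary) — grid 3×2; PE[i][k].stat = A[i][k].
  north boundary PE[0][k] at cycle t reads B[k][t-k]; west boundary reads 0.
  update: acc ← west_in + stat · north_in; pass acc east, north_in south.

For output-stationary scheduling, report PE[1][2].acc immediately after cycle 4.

OS 3×3: PE[1][2] cycle-by-cycle (with neighbour feeds):
  t=0 PE[0][2]: acc=0 h=0 v=0
  t=0 PE[1][1]: acc=0 h=0 v=0
  t=0 PE[1][2]: acc=0 h=0 v=0
  t=1 PE[0][2]: acc=0 h=0 v=0
  t=1 PE[1][1]: acc=0 h=0 v=0
  t=1 PE[1][2]: acc=0 h=0 v=0
  t=2 PE[0][2]: acc=16 h=2 v=8
  t=2 PE[1][1]: acc=15 h=3 v=5
  t=2 PE[1][2]: acc=0 h=0 v=0
  t=3 PE[0][2]: acc=17 h=1 v=1
  t=3 PE[1][1]: acc=60 h=9 v=5
  t=3 PE[1][2]: acc=24 h=3 v=8
  t=4 PE[0][2]: acc=17 h=0 v=0
  t=4 PE[1][1]: acc=60 h=0 v=0
  t=4 PE[1][2]: acc=33 h=9 v=1

PE[1][2].acc = 33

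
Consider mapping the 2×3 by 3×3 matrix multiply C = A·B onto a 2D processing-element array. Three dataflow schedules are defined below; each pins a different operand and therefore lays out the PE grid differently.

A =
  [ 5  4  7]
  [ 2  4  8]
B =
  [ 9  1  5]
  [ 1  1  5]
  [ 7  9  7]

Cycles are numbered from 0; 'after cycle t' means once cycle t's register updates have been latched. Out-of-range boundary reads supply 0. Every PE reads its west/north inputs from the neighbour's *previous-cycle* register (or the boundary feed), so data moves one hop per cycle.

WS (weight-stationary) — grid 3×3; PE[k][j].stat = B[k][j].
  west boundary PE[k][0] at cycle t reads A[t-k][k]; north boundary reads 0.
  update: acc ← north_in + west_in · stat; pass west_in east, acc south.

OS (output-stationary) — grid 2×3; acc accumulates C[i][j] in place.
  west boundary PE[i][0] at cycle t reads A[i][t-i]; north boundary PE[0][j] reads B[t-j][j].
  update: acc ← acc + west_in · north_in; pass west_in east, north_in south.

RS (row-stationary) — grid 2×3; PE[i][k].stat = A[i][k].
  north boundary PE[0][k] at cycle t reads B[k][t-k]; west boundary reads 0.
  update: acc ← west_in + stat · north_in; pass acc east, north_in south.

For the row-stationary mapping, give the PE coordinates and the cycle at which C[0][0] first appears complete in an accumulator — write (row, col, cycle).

Under RS, C[0][0] lands at PE[0][2]:
  @0  [0,2]  acc 0  |  →0  ↓0
  @1  [0,2]  acc 0  |  →0  ↓0
  @2  [0,2]  acc 98  |  →98  ↓7

(row, col, cycle) = (0, 2, 2)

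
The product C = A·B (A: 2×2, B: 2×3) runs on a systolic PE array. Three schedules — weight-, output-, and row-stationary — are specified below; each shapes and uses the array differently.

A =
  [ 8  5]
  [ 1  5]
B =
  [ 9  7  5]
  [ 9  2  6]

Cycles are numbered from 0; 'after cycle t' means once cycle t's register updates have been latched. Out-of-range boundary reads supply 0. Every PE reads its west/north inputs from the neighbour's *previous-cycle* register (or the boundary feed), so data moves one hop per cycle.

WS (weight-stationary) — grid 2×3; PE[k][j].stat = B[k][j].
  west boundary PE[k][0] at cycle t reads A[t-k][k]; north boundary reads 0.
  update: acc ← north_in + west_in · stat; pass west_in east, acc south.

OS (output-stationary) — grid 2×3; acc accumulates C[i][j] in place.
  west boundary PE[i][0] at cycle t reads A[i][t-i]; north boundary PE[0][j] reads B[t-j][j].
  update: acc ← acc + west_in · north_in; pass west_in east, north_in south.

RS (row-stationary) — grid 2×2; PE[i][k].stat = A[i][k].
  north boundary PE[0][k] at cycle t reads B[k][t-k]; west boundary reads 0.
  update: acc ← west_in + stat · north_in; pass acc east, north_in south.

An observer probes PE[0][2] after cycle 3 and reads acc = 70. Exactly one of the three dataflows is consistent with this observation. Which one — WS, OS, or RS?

Under WS (2×3), PE[0][2]:
  [0] (0,2) acc=0 (h:0 v:0)
  [1] (0,2) acc=0 (h:0 v:0)
  [2] (0,2) acc=40 (h:8 v:40)
  [3] (0,2) acc=5 (h:1 v:5)
Under OS (2×3), PE[0][2]:
  [0] (0,2) acc=0 (h:0 v:0)
  [1] (0,2) acc=0 (h:0 v:0)
  [2] (0,2) acc=40 (h:8 v:5)
  [3] (0,2) acc=70 (h:5 v:6)
RS: PE[0][2] is outside its 2×2 grid.

dataflow = OS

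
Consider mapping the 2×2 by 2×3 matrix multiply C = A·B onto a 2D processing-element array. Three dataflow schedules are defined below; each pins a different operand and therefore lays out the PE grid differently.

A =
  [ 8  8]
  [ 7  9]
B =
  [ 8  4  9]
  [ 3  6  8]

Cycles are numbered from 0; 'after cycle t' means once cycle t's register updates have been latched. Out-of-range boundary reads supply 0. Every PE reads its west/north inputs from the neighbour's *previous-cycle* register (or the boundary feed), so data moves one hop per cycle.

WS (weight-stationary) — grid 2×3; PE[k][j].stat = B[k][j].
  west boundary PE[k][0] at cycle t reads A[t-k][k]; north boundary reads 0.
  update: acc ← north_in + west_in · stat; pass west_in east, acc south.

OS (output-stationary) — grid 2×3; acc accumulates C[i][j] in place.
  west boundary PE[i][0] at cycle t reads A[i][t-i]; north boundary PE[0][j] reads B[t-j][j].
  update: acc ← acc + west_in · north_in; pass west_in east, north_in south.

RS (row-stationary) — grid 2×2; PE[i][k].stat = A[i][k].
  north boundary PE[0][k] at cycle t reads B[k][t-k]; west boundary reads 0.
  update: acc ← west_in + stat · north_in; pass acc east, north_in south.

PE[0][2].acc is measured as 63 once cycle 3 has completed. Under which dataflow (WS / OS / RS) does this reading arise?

dataflow = WS

WS [2×3] PE[0][2] across cycles:
  c0 r0c2: 0 / 0 / 0
  c1 r0c2: 0 / 0 / 0
  c2 r0c2: 72 / 8 / 72
  c3 r0c2: 63 / 7 / 63
OS [2×3] PE[0][2] across cycles:
  c0 r0c2: 0 / 0 / 0
  c1 r0c2: 0 / 0 / 0
  c2 r0c2: 72 / 8 / 9
  c3 r0c2: 136 / 8 / 8
— RS: 2×2 array has no PE[0][2].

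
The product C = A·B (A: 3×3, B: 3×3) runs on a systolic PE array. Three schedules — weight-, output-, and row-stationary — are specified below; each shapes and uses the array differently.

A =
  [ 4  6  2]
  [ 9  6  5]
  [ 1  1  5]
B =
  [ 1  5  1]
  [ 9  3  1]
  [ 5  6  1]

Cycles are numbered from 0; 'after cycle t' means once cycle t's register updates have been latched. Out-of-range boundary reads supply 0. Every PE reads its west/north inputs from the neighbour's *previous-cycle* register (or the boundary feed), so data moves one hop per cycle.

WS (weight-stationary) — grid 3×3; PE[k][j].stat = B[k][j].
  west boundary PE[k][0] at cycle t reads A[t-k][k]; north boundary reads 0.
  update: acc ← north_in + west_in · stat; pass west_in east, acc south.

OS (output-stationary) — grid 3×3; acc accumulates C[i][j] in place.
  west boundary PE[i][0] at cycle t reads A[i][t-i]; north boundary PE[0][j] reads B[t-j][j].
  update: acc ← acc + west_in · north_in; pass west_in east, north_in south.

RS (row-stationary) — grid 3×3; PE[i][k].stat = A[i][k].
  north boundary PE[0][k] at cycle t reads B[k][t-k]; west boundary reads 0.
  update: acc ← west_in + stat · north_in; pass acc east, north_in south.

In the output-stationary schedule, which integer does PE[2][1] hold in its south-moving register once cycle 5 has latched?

register = 6

OS 3×3: PE[2][1] cycle-by-cycle (with neighbour feeds):
  cycle 0: PE[1][1] → acc 0, east 0, south 0
  cycle 0: PE[2][0] → acc 0, east 0, south 0
  cycle 0: PE[2][1] → acc 0, east 0, south 0
  cycle 1: PE[1][1] → acc 0, east 0, south 0
  cycle 1: PE[2][0] → acc 0, east 0, south 0
  cycle 1: PE[2][1] → acc 0, east 0, south 0
  cycle 2: PE[1][1] → acc 45, east 9, south 5
  cycle 2: PE[2][0] → acc 1, east 1, south 1
  cycle 2: PE[2][1] → acc 0, east 0, south 0
  cycle 3: PE[1][1] → acc 63, east 6, south 3
  cycle 3: PE[2][0] → acc 10, east 1, south 9
  cycle 3: PE[2][1] → acc 5, east 1, south 5
  cycle 4: PE[1][1] → acc 93, east 5, south 6
  cycle 4: PE[2][0] → acc 35, east 5, south 5
  cycle 4: PE[2][1] → acc 8, east 1, south 3
  cycle 5: PE[1][1] → acc 93, east 0, south 0
  cycle 5: PE[2][0] → acc 35, east 0, south 0
  cycle 5: PE[2][1] → acc 38, east 5, south 6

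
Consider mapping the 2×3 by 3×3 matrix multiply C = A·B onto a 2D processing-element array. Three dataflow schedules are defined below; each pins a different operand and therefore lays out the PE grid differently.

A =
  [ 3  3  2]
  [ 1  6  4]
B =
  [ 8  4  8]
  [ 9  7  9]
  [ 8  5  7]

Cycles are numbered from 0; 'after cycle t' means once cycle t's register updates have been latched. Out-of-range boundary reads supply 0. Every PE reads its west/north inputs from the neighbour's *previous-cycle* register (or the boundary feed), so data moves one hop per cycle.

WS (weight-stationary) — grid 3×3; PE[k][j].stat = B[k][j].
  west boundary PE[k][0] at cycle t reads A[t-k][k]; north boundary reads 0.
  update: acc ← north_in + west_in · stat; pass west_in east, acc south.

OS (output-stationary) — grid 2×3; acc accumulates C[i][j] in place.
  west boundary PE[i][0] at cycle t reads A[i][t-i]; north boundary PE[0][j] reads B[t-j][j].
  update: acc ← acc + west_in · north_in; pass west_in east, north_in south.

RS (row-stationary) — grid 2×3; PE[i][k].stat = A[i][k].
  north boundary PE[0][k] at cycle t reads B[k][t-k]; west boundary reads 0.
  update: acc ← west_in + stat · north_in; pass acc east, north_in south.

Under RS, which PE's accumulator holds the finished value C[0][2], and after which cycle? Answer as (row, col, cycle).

(row, col, cycle) = (0, 2, 4)

RS: C[0][2] accumulates in PE[0][2]:
  @0  [0,2]  acc 0  |  →0  ↓0
  @1  [0,2]  acc 0  |  →0  ↓0
  @2  [0,2]  acc 67  |  →67  ↓8
  @3  [0,2]  acc 43  |  →43  ↓5
  @4  [0,2]  acc 65  |  →65  ↓7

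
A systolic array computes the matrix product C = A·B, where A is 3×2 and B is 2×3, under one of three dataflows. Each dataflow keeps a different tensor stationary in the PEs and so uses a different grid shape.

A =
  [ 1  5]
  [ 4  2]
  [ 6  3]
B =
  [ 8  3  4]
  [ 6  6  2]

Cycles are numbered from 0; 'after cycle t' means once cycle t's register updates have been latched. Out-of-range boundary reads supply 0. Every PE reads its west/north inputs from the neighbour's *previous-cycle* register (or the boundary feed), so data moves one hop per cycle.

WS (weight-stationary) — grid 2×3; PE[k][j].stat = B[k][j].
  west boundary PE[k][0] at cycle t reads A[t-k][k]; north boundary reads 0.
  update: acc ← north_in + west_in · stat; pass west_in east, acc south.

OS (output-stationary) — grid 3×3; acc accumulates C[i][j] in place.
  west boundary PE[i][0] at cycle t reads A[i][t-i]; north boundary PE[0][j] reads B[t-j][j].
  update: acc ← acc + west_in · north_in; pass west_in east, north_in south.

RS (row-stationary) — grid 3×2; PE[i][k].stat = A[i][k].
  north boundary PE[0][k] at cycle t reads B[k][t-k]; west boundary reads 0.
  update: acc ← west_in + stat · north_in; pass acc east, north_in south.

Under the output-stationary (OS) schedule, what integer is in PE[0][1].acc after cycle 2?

OS on a 3×3 grid — tracing PE[0][1] and its feeders:
  [0] (0,0) acc=8 (h:1 v:8)
  [0] (0,1) acc=0 (h:0 v:0)
  [1] (0,0) acc=38 (h:5 v:6)
  [1] (0,1) acc=3 (h:1 v:3)
  [2] (0,0) acc=38 (h:0 v:0)
  [2] (0,1) acc=33 (h:5 v:6)

PE[0][1].acc = 33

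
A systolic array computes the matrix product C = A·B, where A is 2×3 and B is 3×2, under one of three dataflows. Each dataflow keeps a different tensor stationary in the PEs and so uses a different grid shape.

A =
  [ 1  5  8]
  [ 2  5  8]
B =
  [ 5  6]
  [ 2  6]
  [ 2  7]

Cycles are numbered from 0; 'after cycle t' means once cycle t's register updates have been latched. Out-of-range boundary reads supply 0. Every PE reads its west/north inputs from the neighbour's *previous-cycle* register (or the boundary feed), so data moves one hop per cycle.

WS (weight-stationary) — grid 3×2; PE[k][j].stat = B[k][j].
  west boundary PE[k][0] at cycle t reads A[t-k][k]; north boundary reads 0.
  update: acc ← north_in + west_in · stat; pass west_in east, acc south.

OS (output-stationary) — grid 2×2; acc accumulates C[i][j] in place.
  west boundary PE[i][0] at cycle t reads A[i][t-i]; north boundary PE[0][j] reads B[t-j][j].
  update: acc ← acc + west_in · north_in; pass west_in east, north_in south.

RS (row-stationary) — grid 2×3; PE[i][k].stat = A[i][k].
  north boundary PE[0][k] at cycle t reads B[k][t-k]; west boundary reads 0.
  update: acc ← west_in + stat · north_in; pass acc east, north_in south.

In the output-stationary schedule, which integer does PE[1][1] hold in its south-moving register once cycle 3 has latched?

register = 6

OS 2×2: PE[1][1] cycle-by-cycle (with neighbour feeds):
  [0] (0,1) acc=0 (h:0 v:0)
  [0] (1,0) acc=0 (h:0 v:0)
  [0] (1,1) acc=0 (h:0 v:0)
  [1] (0,1) acc=6 (h:1 v:6)
  [1] (1,0) acc=10 (h:2 v:5)
  [1] (1,1) acc=0 (h:0 v:0)
  [2] (0,1) acc=36 (h:5 v:6)
  [2] (1,0) acc=20 (h:5 v:2)
  [2] (1,1) acc=12 (h:2 v:6)
  [3] (0,1) acc=92 (h:8 v:7)
  [3] (1,0) acc=36 (h:8 v:2)
  [3] (1,1) acc=42 (h:5 v:6)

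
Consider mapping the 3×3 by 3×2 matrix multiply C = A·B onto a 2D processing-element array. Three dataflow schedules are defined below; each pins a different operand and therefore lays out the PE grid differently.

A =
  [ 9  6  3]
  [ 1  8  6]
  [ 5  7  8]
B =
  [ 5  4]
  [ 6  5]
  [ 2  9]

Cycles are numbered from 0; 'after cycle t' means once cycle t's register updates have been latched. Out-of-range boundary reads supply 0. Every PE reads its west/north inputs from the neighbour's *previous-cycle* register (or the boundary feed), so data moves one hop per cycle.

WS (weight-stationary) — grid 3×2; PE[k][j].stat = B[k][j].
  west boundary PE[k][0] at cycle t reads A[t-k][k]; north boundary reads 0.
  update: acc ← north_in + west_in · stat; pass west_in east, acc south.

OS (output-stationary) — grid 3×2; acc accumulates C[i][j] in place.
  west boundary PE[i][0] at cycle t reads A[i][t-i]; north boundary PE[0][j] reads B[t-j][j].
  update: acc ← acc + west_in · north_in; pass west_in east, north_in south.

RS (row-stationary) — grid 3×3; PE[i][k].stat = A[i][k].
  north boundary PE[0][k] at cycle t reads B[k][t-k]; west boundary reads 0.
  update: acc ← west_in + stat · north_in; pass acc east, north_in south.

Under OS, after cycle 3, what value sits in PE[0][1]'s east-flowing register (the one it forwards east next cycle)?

register = 3

OS on a 3×2 grid — tracing PE[0][1] and its feeders:
  c0 r0c0: 45 / 9 / 5
  c0 r0c1: 0 / 0 / 0
  c1 r0c0: 81 / 6 / 6
  c1 r0c1: 36 / 9 / 4
  c2 r0c0: 87 / 3 / 2
  c2 r0c1: 66 / 6 / 5
  c3 r0c0: 87 / 0 / 0
  c3 r0c1: 93 / 3 / 9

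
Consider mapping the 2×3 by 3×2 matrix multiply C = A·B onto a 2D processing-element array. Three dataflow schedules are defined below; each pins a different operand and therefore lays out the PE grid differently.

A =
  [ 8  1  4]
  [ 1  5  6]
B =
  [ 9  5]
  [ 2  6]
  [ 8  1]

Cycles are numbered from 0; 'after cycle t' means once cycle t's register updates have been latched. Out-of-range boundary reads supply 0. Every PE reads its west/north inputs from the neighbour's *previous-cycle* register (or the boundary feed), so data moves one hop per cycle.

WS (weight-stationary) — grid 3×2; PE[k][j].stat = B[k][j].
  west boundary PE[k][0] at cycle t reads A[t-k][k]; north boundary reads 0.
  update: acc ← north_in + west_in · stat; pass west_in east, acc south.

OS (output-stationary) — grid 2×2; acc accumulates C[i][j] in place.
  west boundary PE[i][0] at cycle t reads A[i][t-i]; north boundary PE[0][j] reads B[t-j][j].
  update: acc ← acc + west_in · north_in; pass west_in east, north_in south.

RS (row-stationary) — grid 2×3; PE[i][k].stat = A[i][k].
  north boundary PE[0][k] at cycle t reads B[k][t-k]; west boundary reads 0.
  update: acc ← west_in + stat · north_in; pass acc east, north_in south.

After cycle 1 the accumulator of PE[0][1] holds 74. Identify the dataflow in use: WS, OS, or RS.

dataflow = RS

WS (3×2 grid), PE[0][1]:
  [0] (0,1) acc=0 (h:0 v:0)
  [1] (0,1) acc=40 (h:8 v:40)
OS (2×2 grid), PE[0][1]:
  [0] (0,1) acc=0 (h:0 v:0)
  [1] (0,1) acc=40 (h:8 v:5)
RS (2×3 grid), PE[0][1]:
  [0] (0,1) acc=0 (h:0 v:0)
  [1] (0,1) acc=74 (h:74 v:2)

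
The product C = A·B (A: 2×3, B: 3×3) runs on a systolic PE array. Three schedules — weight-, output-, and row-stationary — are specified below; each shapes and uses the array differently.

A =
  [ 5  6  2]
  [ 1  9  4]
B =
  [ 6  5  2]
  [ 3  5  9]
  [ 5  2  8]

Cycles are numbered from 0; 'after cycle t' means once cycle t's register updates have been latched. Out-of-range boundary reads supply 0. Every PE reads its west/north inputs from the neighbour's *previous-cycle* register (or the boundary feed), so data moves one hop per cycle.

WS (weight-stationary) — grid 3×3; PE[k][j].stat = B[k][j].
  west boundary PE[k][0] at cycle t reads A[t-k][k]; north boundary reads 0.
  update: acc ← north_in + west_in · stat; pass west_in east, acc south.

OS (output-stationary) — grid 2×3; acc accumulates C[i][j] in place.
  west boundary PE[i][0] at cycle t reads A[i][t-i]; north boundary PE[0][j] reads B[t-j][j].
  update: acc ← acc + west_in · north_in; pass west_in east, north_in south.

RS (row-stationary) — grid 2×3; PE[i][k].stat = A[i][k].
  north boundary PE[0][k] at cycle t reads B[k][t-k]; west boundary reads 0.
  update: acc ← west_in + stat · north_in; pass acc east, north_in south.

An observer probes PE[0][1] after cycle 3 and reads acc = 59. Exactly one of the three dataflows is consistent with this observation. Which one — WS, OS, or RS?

WS [3×3] PE[0][1] across cycles:
  step 0 · PE0,1: acc=0; fwd→0 fwd↓0
  step 1 · PE0,1: acc=25; fwd→5 fwd↓25
  step 2 · PE0,1: acc=5; fwd→1 fwd↓5
  step 3 · PE0,1: acc=0; fwd→0 fwd↓0
OS [2×3] PE[0][1] across cycles:
  step 0 · PE0,1: acc=0; fwd→0 fwd↓0
  step 1 · PE0,1: acc=25; fwd→5 fwd↓5
  step 2 · PE0,1: acc=55; fwd→6 fwd↓5
  step 3 · PE0,1: acc=59; fwd→2 fwd↓2
RS [2×3] PE[0][1] across cycles:
  step 0 · PE0,1: acc=0; fwd→0 fwd↓0
  step 1 · PE0,1: acc=48; fwd→48 fwd↓3
  step 2 · PE0,1: acc=55; fwd→55 fwd↓5
  step 3 · PE0,1: acc=64; fwd→64 fwd↓9

dataflow = OS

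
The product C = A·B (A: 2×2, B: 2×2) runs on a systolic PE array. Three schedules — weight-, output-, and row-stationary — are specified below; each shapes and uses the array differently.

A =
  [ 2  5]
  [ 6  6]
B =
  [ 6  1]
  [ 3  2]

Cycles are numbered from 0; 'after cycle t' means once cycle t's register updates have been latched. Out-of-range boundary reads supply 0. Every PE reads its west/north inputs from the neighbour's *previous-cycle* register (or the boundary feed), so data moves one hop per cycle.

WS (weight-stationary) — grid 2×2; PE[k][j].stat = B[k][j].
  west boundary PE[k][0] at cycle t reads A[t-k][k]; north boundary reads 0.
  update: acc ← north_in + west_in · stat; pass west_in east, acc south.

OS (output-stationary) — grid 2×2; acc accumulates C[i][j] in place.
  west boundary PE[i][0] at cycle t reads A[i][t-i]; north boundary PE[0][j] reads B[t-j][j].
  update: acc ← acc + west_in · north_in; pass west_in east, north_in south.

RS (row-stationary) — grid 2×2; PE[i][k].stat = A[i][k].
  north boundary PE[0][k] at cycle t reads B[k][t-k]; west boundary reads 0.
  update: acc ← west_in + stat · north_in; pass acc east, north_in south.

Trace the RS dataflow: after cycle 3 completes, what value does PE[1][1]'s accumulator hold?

PE[1][1].acc = 18

RS on a 2×2 grid — tracing PE[1][1] and its feeders:
  step 0 · PE0,1: acc=0; fwd→0 fwd↓0
  step 0 · PE1,0: acc=0; fwd→0 fwd↓0
  step 0 · PE1,1: acc=0; fwd→0 fwd↓0
  step 1 · PE0,1: acc=27; fwd→27 fwd↓3
  step 1 · PE1,0: acc=36; fwd→36 fwd↓6
  step 1 · PE1,1: acc=0; fwd→0 fwd↓0
  step 2 · PE0,1: acc=12; fwd→12 fwd↓2
  step 2 · PE1,0: acc=6; fwd→6 fwd↓1
  step 2 · PE1,1: acc=54; fwd→54 fwd↓3
  step 3 · PE0,1: acc=0; fwd→0 fwd↓0
  step 3 · PE1,0: acc=0; fwd→0 fwd↓0
  step 3 · PE1,1: acc=18; fwd→18 fwd↓2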